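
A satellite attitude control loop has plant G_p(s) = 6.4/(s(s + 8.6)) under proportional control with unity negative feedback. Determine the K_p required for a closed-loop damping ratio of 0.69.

K_p = 6.07

Closed-loop characteristic equation: s² + 8.6s + K_p·6.4 = 0.
So ω_n = √(6.4K_p) and 2ζω_n = 8.6, giving ζ = 8.6/(2√(6.4K_p)).
Setting ζ = 0.69: √(6.4K_p) = 8.6/(2·0.69) = 6.232, so K_p = 38.84/6.4 = 6.07.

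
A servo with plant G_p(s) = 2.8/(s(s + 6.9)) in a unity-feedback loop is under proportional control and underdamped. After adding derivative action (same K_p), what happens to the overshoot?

With PD the characteristic equation becomes s² + (a + K·K_d)s + K·K_p = 0; the damping term grows, ζ rises, overshoot falls.

decrease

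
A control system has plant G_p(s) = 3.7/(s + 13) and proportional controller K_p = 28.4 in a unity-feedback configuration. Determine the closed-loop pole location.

s = -118.1

Closed-loop transfer function: T(s) = K_p·G_p(s)/(1 + K_p·G_p(s)) = 105.1/(s + 13 + 105.1) = 105.1/(s + 118.1).
The closed-loop pole is at s = −118.1.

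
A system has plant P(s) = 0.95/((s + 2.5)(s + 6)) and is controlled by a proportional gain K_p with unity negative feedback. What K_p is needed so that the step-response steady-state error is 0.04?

For a type-0 loop with proportional control, e_ss = 1/(1 + K_p·P(0)).
P(0) = 0.06333. Require 1/(1 + K_p·0.06333) = 0.04, so 1 + 0.06333·K_p = 25.
K_p = (25 − 1)/0.06333 = 379.

K_p = 379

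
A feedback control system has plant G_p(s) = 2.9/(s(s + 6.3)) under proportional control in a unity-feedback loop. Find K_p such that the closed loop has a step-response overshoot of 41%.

K_p = 45.9

From %OS = 100·exp(−πζ/√(1−ζ²)) = 41%, ζ = −ln(0.41)/√(π²+ln²(0.41)) = 0.273.
Characteristic equation s² + 6.3s + 2.9K_p = 0 gives ζ = 6.3/(2√(2.9K_p)).
Setting ζ = 0.273: √(2.9K_p) = 6.3/(2·0.273) = 11.54, so K_p = 133.1/2.9 = 45.9.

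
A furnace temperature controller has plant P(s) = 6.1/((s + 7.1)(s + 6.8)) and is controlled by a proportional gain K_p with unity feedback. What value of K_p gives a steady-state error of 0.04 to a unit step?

K_p = 190

For a type-0 loop with proportional control, e_ss = 1/(1 + K_p·P(0)).
P(0) = 0.1263. Require 1/(1 + K_p·0.1263) = 0.04, so 1 + 0.1263·K_p = 25.
K_p = (25 − 1)/0.1263 = 190.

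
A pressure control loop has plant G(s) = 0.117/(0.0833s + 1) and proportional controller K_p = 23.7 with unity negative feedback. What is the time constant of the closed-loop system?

Closed loop: T(s) = K_p·G/(1+K_p·G) = 2.773/(0.0833s + 1 + 2.773), with pole at s = −(1 + 2.773)/0.0833 = −45.29.
Closed-loop time constant τ = 1/45.29 = 0.0221 s.

τ = 0.0221 s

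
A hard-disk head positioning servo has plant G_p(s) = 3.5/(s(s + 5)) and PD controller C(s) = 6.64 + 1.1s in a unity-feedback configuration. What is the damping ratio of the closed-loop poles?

Forward path: (6.64 + 1.1s)·3.5/(s(s+5)). The closed-loop characteristic equation is s² + (5 + 3.5·1.1)s + 3.5·6.64 = 0.
That is s² + 8.85s + 23.24 = 0, so ω_n = 4.821 rad/s and ζ = 8.85/(2·4.821) = 0.9179.

ζ = 0.918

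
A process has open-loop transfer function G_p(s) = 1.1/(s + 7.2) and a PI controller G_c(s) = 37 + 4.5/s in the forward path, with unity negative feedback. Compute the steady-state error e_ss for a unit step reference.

The open loop G_c(s)G_p(s) has a pole at the origin (type 1), so the static position error constant is infinite and e_ss = 1/(1+∞) = 0.

0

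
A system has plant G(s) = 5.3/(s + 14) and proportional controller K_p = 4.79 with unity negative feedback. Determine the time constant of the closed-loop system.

τ = 0.0254 s

Closed-loop transfer function: T(s) = K_p·G(s)/(1 + K_p·G(s)) = 25.39/(s + 14 + 25.39) = 25.39/(s + 39.39).
Time constant τ = 1/39.39 = 0.0254 s.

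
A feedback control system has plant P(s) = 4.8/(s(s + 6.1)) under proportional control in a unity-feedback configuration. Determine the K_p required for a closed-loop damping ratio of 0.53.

Closed-loop characteristic equation: s² + 6.1s + K_p·4.8 = 0.
So ω_n = √(4.8K_p) and 2ζω_n = 6.1, giving ζ = 6.1/(2√(4.8K_p)).
Setting ζ = 0.53: √(4.8K_p) = 6.1/(2·0.53) = 5.755, so K_p = 33.12/4.8 = 6.9.

K_p = 6.9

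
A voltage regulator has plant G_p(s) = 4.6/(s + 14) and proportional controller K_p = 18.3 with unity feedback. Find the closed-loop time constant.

τ = 0.0102 s

Closed-loop transfer function: T(s) = K_p·G_p(s)/(1 + K_p·G_p(s)) = 84.18/(s + 14 + 84.18) = 84.18/(s + 98.18).
Time constant τ = 1/98.18 = 0.0102 s.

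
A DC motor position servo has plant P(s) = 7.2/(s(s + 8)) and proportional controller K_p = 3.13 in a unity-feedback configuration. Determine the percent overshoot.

Closed-loop characteristic equation: s² + 8s + 22.54 = 0, so ω_n = 4.747 rad/s and ζ = 8/(2·4.747) = 0.8426.
%OS = 100·exp(−πζ/√(1−ζ²)) = 100·exp(−π·0.8426/√0.29) = 0.733%.

0.733%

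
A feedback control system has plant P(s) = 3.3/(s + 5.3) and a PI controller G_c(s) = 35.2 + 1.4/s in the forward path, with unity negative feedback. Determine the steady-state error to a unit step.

0

The open loop G_c(s)P(s) has a pole at the origin (type 1), so the static position error constant is infinite and e_ss = 1/(1+∞) = 0.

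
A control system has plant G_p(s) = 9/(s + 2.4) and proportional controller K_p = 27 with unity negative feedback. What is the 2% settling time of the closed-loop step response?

T_s ≈ 0.0163 s

Closed-loop transfer function: T(s) = K_p·G_p(s)/(1 + K_p·G_p(s)) = 243/(s + 2.4 + 243) = 243/(s + 245.4).
Time constant τ = 1/245.4 = 0.004075 s, so the 2% settling time is about 4τ = 0.0163 s.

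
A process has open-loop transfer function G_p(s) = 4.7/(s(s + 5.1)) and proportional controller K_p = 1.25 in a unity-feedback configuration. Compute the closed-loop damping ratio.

The closed-loop denominator is s(s+5.1) + 1.25·4.7 = s² + 5.1s + 5.875.
So ω_n² = 5.875 ⇒ ω_n = 2.424 rad/s, and ζ = 5.1/(2ω_n) = 1.05.

ζ = 1.05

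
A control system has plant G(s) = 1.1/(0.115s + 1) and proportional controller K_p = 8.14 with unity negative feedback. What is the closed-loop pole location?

Closed loop: T(s) = K_p·G/(1+K_p·G) = 8.954/(0.115s + 1 + 8.954), with pole at s = −(1 + 8.954)/0.115 = −86.56.

s = -86.56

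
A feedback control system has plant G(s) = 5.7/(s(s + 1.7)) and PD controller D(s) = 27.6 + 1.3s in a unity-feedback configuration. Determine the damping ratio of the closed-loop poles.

Forward path: (27.6 + 1.3s)·5.7/(s(s+1.7)). The closed-loop characteristic equation is s² + (1.7 + 5.7·1.3)s + 5.7·27.6 = 0.
That is s² + 9.11s + 157.3 = 0, so ω_n = 12.54 rad/s and ζ = 9.11/(2·12.54) = 0.3632.

ζ = 0.363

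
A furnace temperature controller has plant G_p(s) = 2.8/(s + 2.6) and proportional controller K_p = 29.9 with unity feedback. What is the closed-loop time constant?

τ = 0.0116 s

Closed-loop transfer function: T(s) = K_p·G_p(s)/(1 + K_p·G_p(s)) = 83.72/(s + 2.6 + 83.72) = 83.72/(s + 86.32).
Time constant τ = 1/86.32 = 0.0116 s.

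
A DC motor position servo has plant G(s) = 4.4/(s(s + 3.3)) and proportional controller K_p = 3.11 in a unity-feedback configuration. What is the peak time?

The closed-loop denominator s² + 3.3s + 13.68 gives ω_n = √13.68 = 3.699 and ζ = 3.3/(2ω_n) = 0.446.
Damped frequency ω_d = ω_n√(1−ζ²) = 3.311 rad/s, so peak time T_p = π/ω_d = 0.949 s.

T_p = 0.949 s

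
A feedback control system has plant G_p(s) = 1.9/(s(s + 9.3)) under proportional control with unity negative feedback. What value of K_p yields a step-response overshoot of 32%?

From %OS = 100·exp(−πζ/√(1−ζ²)) = 32%, ζ = −ln(0.32)/√(π²+ln²(0.32)) = 0.341.
Characteristic equation s² + 9.3s + 1.9K_p = 0 gives ζ = 9.3/(2√(1.9K_p)).
Setting ζ = 0.341: √(1.9K_p) = 9.3/(2·0.341) = 13.64, so K_p = 186/1.9 = 97.9.

K_p = 97.9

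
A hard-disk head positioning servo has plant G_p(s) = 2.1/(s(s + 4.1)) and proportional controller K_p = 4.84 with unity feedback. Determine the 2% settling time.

T_s ≈ 1.95 s

The closed-loop denominator s² + 4.1s + 10.16 gives ω_n = √10.16 = 3.188 and ζ = 4.1/(2ω_n) = 0.643.
2% settling time T_s ≈ 4/(ζω_n) = 4/2.05 = 1.95 s.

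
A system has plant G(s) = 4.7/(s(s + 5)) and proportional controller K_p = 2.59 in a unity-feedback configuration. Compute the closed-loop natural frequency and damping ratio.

ω_n = 3.49 rad/s, ζ = 0.717

With unity feedback the closed-loop characteristic equation is s² + 5s + 2.59·4.7 = s² + 5s + 12.17 = 0.
So ω_n² = 12.17 ⇒ ω_n = 3.489 rad/s, and ζ = 5/(2ω_n) = 0.717.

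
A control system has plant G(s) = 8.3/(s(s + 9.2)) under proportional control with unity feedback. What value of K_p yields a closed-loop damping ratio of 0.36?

Closed-loop characteristic equation: s² + 9.2s + K_p·8.3 = 0.
So ω_n = √(8.3K_p) and 2ζω_n = 9.2, giving ζ = 9.2/(2√(8.3K_p)).
Setting ζ = 0.36: √(8.3K_p) = 9.2/(2·0.36) = 12.78, so K_p = 163.3/8.3 = 19.7.

K_p = 19.7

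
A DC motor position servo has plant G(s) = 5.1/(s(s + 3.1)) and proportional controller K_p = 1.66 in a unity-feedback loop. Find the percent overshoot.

13.8%

Closed-loop characteristic equation: s² + 3.1s + 8.466 = 0, so ω_n = 2.91 rad/s and ζ = 3.1/(2·2.91) = 0.5327.
%OS = 100·exp(−πζ/√(1−ζ²)) = 100·exp(−π·0.5327/√0.7162) = 13.8%.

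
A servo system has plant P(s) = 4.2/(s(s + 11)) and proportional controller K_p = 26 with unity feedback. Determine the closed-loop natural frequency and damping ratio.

With unity feedback the closed-loop characteristic equation is s² + 11s + 26·4.2 = s² + 11s + 109.2 = 0.
So ω_n² = 109.2 ⇒ ω_n = 10.45 rad/s, and ζ = 11/(2ω_n) = 0.526.

ω_n = 10.4 rad/s, ζ = 0.526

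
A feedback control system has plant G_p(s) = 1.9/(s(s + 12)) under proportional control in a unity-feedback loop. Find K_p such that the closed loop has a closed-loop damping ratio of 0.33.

Closed-loop characteristic equation: s² + 12s + K_p·1.9 = 0.
So ω_n = √(1.9K_p) and 2ζω_n = 12, giving ζ = 12/(2√(1.9K_p)).
Setting ζ = 0.33: √(1.9K_p) = 12/(2·0.33) = 18.18, so K_p = 330.6/1.9 = 174.

K_p = 174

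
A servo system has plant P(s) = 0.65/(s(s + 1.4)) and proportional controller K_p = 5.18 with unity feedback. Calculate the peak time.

T_p = 1.85 s

Closed-loop characteristic equation: s² + 1.4s + 3.367 = 0, so ω_n = 1.835 rad/s and ζ = 1.4/(2·1.835) = 0.3815.
Damped frequency ω_d = ω_n√(1−ζ²) = 1.696 rad/s, so peak time T_p = π/ω_d = 1.85 s.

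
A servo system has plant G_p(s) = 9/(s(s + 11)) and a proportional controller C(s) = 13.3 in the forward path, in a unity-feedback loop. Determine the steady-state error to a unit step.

The open loop C(s)G_p(s) has a pole at the origin (type 1), so the static position error constant is infinite and e_ss = 1/(1+∞) = 0.

0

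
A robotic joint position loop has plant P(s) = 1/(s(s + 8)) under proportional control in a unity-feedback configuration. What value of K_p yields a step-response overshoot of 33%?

From %OS = 100·exp(−πζ/√(1−ζ²)) = 33%, ζ = −ln(0.33)/√(π²+ln²(0.33)) = 0.3328.
Characteristic equation s² + 8s + 1K_p = 0 gives ζ = 8/(2√(1K_p)).
Setting ζ = 0.3328: √(1K_p) = 8/(2·0.3328) = 12.02, so K_p = 144.5/1 = 144.

K_p = 144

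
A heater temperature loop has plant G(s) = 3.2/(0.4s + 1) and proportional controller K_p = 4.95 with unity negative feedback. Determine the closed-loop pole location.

s = -42.1

Closed loop: T(s) = K_p·G/(1+K_p·G) = 15.84/(0.4s + 1 + 15.84), with pole at s = −(1 + 15.84)/0.4 = −42.1.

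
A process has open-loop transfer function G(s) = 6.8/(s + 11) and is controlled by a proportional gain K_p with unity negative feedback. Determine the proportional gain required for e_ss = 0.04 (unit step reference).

For a type-0 loop with proportional control, e_ss = 1/(1 + K_p·G(0)).
G(0) = 0.6182. Require 1/(1 + K_p·0.6182) = 0.04, so 1 + 0.6182·K_p = 25.
K_p = (25 − 1)/0.6182 = 38.8.

K_p = 38.8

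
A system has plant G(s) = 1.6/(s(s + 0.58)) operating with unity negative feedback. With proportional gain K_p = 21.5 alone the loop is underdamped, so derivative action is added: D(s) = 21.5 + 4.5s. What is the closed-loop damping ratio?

ζ = 0.663

Forward path: (21.5 + 4.5s)·1.6/(s(s+0.58)). The closed-loop characteristic equation is s² + (0.58 + 1.6·4.5)s + 1.6·21.5 = 0.
That is s² + 7.78s + 34.4 = 0, so ω_n = 5.865 rad/s and ζ = 7.78/(2·5.865) = 0.6632.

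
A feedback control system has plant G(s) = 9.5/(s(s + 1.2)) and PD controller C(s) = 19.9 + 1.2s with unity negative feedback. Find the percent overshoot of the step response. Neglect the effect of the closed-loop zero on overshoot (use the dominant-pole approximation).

Forward path: (19.9 + 1.2s)·9.5/(s(s+1.2)). The closed-loop characteristic equation is s² + (1.2 + 9.5·1.2)s + 9.5·19.9 = 0.
That is s² + 12.6s + 189 = 0, so ω_n = 13.75 rad/s and ζ = 12.6/(2·13.75) = 0.4582.
%OS = 100·exp(−πζ/√(1−ζ²)) = 19.8%.

19.8%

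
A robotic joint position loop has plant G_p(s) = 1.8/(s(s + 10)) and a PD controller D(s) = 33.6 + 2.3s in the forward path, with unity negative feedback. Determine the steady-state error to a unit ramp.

The loop has one pole at the origin (type 1). Velocity error constant K_v = lim_{s→0} s·D(s)G_p(s) = 33.6·1.8/10 = 6.048.
Steady-state error to a unit ramp: e_ss = 1/K_v = 0.165.

0.165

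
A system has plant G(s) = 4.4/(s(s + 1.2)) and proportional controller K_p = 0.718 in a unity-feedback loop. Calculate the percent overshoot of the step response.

The closed-loop denominator s² + 1.2s + 3.159 gives ω_n = √3.159 = 1.777 and ζ = 1.2/(2ω_n) = 0.3376.
%OS = 100·exp(−πζ/√(1−ζ²)) = 100·exp(−π·0.3376/√0.886) = 32.4%.

32.4%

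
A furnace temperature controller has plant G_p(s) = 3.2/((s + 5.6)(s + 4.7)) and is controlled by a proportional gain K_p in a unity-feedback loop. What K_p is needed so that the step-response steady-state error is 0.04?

K_p = 197

For a type-0 loop with proportional control, e_ss = 1/(1 + K_p·G_p(0)).
G_p(0) = 0.1216. Require 1/(1 + K_p·0.1216) = 0.04, so 1 + 0.1216·K_p = 25.
K_p = (25 − 1)/0.1216 = 197.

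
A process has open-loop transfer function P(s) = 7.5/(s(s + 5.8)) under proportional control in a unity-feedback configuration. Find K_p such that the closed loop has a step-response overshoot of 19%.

From %OS = 100·exp(−πζ/√(1−ζ²)) = 19%, ζ = −ln(0.19)/√(π²+ln²(0.19)) = 0.4673.
Characteristic equation s² + 5.8s + 7.5K_p = 0 gives ζ = 5.8/(2√(7.5K_p)).
Setting ζ = 0.4673: √(7.5K_p) = 5.8/(2·0.4673) = 6.205, so K_p = 38.51/7.5 = 5.13.

K_p = 5.13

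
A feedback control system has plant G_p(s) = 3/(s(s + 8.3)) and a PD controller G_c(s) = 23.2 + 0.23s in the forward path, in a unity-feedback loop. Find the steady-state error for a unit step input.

The open loop G_c(s)G_p(s) has a pole at the origin (type 1), so the static position error constant is infinite and e_ss = 1/(1+∞) = 0.

0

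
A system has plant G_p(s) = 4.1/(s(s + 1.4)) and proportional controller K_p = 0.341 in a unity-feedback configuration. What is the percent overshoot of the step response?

From 1 + K_pG_p(s) = 0: s² + 1.4s + 1.398 = 0 ⇒ ω_n = 1.182, ζ = 0.592.
%OS = 100·exp(−πζ/√(1−ζ²)) = 100·exp(−π·0.592/√0.6495) = 9.95%.

9.95%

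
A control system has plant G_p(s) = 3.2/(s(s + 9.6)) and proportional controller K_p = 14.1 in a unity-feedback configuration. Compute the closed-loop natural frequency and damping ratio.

The closed-loop denominator is s(s+9.6) + 14.1·3.2 = s² + 9.6s + 45.12.
So ω_n² = 45.12 ⇒ ω_n = 6.717 rad/s, and ζ = 9.6/(2ω_n) = 0.715.

ω_n = 6.72 rad/s, ζ = 0.715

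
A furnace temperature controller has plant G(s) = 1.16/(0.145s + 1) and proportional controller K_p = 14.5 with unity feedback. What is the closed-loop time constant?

Closed loop: T(s) = K_p·G/(1+K_p·G) = 16.82/(0.145s + 1 + 16.82), with pole at s = −(1 + 16.82)/0.145 = −122.9.
Closed-loop time constant τ = 1/122.9 = 0.00814 s.

τ = 0.00814 s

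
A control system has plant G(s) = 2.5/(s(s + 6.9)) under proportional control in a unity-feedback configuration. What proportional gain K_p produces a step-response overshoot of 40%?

From %OS = 100·exp(−πζ/√(1−ζ²)) = 40%, ζ = −ln(0.4)/√(π²+ln²(0.4)) = 0.28.
Characteristic equation s² + 6.9s + 2.5K_p = 0 gives ζ = 6.9/(2√(2.5K_p)).
Setting ζ = 0.28: √(2.5K_p) = 6.9/(2·0.28) = 12.32, so K_p = 151.8/2.5 = 60.7.

K_p = 60.7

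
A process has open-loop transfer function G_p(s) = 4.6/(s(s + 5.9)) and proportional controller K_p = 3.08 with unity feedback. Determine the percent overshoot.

Closed-loop characteristic equation: s² + 5.9s + 14.17 = 0, so ω_n = 3.764 rad/s and ζ = 5.9/(2·3.764) = 0.7837.
%OS = 100·exp(−πζ/√(1−ζ²)) = 100·exp(−π·0.7837/√0.3858) = 1.9%.

1.9%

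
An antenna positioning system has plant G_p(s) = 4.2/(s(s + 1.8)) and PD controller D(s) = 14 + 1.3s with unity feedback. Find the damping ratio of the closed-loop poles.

ζ = 0.473

Forward path: (14 + 1.3s)·4.2/(s(s+1.8)). The closed-loop characteristic equation is s² + (1.8 + 4.2·1.3)s + 4.2·14 = 0.
That is s² + 7.26s + 58.8 = 0, so ω_n = 7.668 rad/s and ζ = 7.26/(2·7.668) = 0.4734.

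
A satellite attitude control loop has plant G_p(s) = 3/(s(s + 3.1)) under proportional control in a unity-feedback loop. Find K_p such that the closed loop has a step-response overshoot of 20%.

From %OS = 100·exp(−πζ/√(1−ζ²)) = 20%, ζ = −ln(0.2)/√(π²+ln²(0.2)) = 0.4559.
Characteristic equation s² + 3.1s + 3K_p = 0 gives ζ = 3.1/(2√(3K_p)).
Setting ζ = 0.4559: √(3K_p) = 3.1/(2·0.4559) = 3.399, so K_p = 11.56/3 = 3.85.

K_p = 3.85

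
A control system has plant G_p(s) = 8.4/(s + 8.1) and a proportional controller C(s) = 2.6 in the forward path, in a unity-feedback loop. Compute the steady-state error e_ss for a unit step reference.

The loop is type 0. Static position error constant K_pos = C(0)·G_p(0) = 2.6·1.037 = 2.696.
Steady-state error to a unit step: e_ss = 1/(1+K_pos) = 1/3.696 = 0.271.

0.271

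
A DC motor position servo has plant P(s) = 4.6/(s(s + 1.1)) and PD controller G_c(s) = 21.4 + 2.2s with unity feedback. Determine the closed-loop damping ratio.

ζ = 0.565

Forward path: (21.4 + 2.2s)·4.6/(s(s+1.1)). The closed-loop characteristic equation is s² + (1.1 + 4.6·2.2)s + 4.6·21.4 = 0.
That is s² + 11.22s + 98.44 = 0, so ω_n = 9.922 rad/s and ζ = 11.22/(2·9.922) = 0.5654.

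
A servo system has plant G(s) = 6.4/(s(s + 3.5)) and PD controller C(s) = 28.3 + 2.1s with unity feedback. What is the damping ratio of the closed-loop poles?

Forward path: (28.3 + 2.1s)·6.4/(s(s+3.5)). The closed-loop characteristic equation is s² + (3.5 + 6.4·2.1)s + 6.4·28.3 = 0.
That is s² + 16.94s + 181.1 = 0, so ω_n = 13.46 rad/s and ζ = 16.94/(2·13.46) = 0.6294.

ζ = 0.629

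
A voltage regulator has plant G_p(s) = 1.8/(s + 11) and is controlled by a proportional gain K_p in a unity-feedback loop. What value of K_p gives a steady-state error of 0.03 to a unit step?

The loop is type 0, so e_ss(step) = 1/(1 + K_pos) with K_pos = K_p·G_p(0).
G_p(0) = 0.1636. Require 1/(1 + K_p·0.1636) = 0.03, so 1 + 0.1636·K_p = 33.33.
K_p = (33.33 − 1)/0.1636 = 198.

K_p = 198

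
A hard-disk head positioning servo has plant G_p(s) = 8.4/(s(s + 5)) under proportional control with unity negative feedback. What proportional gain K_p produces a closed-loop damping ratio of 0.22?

Closed-loop characteristic equation: s² + 5s + K_p·8.4 = 0.
So ω_n = √(8.4K_p) and 2ζω_n = 5, giving ζ = 5/(2√(8.4K_p)).
Setting ζ = 0.22: √(8.4K_p) = 5/(2·0.22) = 11.36, so K_p = 129.1/8.4 = 15.4.

K_p = 15.4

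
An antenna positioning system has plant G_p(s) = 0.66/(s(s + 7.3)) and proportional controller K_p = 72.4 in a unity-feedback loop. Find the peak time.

From 1 + K_pG_p(s) = 0: s² + 7.3s + 47.78 = 0 ⇒ ω_n = 6.913, ζ = 0.528.
Damped frequency ω_d = ω_n√(1−ζ²) = 5.87 rad/s, so peak time T_p = π/ω_d = 0.535 s.

T_p = 0.535 s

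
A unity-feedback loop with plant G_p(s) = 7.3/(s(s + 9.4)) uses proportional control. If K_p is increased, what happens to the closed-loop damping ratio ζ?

ζ = 9.4/(2√(7.3K_p)); increasing K_p raises the denominator, so ζ falls.

decrease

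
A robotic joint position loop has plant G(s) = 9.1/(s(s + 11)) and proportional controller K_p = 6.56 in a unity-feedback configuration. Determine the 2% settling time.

Closed-loop characteristic equation: s² + 11s + 59.7 = 0, so ω_n = 7.726 rad/s and ζ = 11/(2·7.726) = 0.7119.
2% settling time T_s ≈ 4/(ζω_n) = 4/5.5 = 0.727 s.

T_s ≈ 0.727 s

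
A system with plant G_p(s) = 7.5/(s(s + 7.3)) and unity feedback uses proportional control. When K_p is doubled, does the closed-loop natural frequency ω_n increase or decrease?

ω_n = √(7.5·K_p), which grows with K_p.

increase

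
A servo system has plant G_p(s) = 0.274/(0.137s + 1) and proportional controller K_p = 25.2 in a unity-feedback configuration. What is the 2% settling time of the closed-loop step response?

T_s ≈ 0.0693 s

Closed loop: T(s) = K_p·G_p/(1+K_p·G_p) = 6.905/(0.137s + 1 + 6.905), with pole at s = −(1 + 6.905)/0.137 = −57.7.
τ = 1/57.7 = 0.01733 s, so 2% settling time ≈ 4τ = 0.0693 s.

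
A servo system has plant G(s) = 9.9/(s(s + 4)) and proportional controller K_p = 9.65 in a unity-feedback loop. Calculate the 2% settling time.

From 1 + K_pG(s) = 0: s² + 4s + 95.54 = 0 ⇒ ω_n = 9.774, ζ = 0.2046.
2% settling time T_s ≈ 4/(ζω_n) = 4/2 = 2 s.

T_s ≈ 2 s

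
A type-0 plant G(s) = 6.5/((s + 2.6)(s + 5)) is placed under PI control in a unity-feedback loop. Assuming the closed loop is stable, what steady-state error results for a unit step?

The PI controller's integrator makes the forward path type 1, so e_ss to a step is zero.

0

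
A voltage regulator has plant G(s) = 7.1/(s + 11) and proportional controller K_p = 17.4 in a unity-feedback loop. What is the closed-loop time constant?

τ = 0.00743 s

Closed-loop transfer function: T(s) = K_p·G(s)/(1 + K_p·G(s)) = 123.5/(s + 11 + 123.5) = 123.5/(s + 134.5).
Time constant τ = 1/134.5 = 0.00743 s.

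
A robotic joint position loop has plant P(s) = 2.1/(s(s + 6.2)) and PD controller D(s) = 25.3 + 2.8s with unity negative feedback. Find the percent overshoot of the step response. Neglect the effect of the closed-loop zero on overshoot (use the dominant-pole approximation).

0.956%

Forward path: (25.3 + 2.8s)·2.1/(s(s+6.2)). The closed-loop characteristic equation is s² + (6.2 + 2.1·2.8)s + 2.1·25.3 = 0.
That is s² + 12.08s + 53.13 = 0, so ω_n = 7.289 rad/s and ζ = 12.08/(2·7.289) = 0.8286.
%OS = 100·exp(−πζ/√(1−ζ²)) = 0.956%.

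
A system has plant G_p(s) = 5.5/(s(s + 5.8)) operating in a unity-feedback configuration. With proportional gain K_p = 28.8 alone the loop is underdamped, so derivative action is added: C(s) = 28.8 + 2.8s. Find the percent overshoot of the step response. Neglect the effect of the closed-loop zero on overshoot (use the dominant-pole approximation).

0.739%

Forward path: (28.8 + 2.8s)·5.5/(s(s+5.8)). The closed-loop characteristic equation is s² + (5.8 + 5.5·2.8)s + 5.5·28.8 = 0.
That is s² + 21.2s + 158.4 = 0, so ω_n = 12.59 rad/s and ζ = 21.2/(2·12.59) = 0.8422.
%OS = 100·exp(−πζ/√(1−ζ²)) = 0.739%.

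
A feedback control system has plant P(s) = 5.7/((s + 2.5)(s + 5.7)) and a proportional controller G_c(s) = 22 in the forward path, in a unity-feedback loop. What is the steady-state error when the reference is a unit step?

The loop is type 0. Static position error constant K_pos = G_c(0)·P(0) = 22·0.4 = 8.8.
Steady-state error to a unit step: e_ss = 1/(1+K_pos) = 1/9.8 = 0.102.

0.102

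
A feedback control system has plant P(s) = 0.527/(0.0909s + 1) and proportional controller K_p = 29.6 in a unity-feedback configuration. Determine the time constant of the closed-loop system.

Closed loop: T(s) = K_p·P/(1+K_p·P) = 15.6/(0.0909s + 1 + 15.6), with pole at s = −(1 + 15.6)/0.0909 = −182.6.
Closed-loop time constant τ = 1/182.6 = 0.00548 s.

τ = 0.00548 s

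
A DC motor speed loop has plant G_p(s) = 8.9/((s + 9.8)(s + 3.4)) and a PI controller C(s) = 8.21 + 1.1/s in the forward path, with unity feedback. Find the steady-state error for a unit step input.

The open loop C(s)G_p(s) has a pole at the origin (type 1), so the static position error constant is infinite and e_ss = 1/(1+∞) = 0.

0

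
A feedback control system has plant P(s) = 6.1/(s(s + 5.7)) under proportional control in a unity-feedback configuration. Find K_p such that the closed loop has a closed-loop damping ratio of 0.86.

Closed-loop characteristic equation: s² + 5.7s + K_p·6.1 = 0.
So ω_n = √(6.1K_p) and 2ζω_n = 5.7, giving ζ = 5.7/(2√(6.1K_p)).
Setting ζ = 0.86: √(6.1K_p) = 5.7/(2·0.86) = 3.314, so K_p = 10.98/6.1 = 1.8.

K_p = 1.8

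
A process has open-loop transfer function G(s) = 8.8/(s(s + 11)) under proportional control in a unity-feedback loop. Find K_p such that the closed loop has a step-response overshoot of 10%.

From %OS = 100·exp(−πζ/√(1−ζ²)) = 10%, ζ = −ln(0.1)/√(π²+ln²(0.1)) = 0.5912.
Characteristic equation s² + 11s + 8.8K_p = 0 gives ζ = 11/(2√(8.8K_p)).
Setting ζ = 0.5912: √(8.8K_p) = 11/(2·0.5912) = 9.304, so K_p = 86.56/8.8 = 9.84.

K_p = 9.84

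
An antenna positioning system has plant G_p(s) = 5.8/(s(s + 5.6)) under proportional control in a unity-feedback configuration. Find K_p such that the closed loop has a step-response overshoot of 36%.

K_p = 14.1

From %OS = 100·exp(−πζ/√(1−ζ²)) = 36%, ζ = −ln(0.36)/√(π²+ln²(0.36)) = 0.3093.
Characteristic equation s² + 5.6s + 5.8K_p = 0 gives ζ = 5.6/(2√(5.8K_p)).
Setting ζ = 0.3093: √(5.8K_p) = 5.6/(2·0.3093) = 9.054, so K_p = 81.97/5.8 = 14.1.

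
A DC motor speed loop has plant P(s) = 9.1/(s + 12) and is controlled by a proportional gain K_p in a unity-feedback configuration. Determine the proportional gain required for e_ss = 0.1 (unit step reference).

K_p = 11.9

Steady-state error for a unit step on this type-0 loop is 1/(1 + K_p·P(0)).
P(0) = 0.7583. Require 1/(1 + K_p·0.7583) = 0.1, so 1 + 0.7583·K_p = 10.
K_p = (10 − 1)/0.7583 = 11.9.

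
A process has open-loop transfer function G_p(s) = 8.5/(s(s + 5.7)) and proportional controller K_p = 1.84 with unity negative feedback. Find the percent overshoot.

3.82%

The closed-loop denominator s² + 5.7s + 15.64 gives ω_n = √15.64 = 3.955 and ζ = 5.7/(2ω_n) = 0.7207.
%OS = 100·exp(−πζ/√(1−ζ²)) = 100·exp(−π·0.7207/√0.4807) = 3.82%.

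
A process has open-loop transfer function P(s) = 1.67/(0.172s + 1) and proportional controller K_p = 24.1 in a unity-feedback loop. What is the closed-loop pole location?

s = -239.8

Closed loop: T(s) = K_p·P/(1+K_p·P) = 40.25/(0.172s + 1 + 40.25), with pole at s = −(1 + 40.25)/0.172 = −239.8.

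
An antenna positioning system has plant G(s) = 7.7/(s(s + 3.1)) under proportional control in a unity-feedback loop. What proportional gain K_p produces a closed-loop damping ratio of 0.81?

K_p = 0.476

Closed-loop characteristic equation: s² + 3.1s + K_p·7.7 = 0.
So ω_n = √(7.7K_p) and 2ζω_n = 3.1, giving ζ = 3.1/(2√(7.7K_p)).
Setting ζ = 0.81: √(7.7K_p) = 3.1/(2·0.81) = 1.914, so K_p = 3.662/7.7 = 0.476.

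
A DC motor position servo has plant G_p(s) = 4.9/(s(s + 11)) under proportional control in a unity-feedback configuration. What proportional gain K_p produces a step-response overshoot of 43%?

K_p = 91.7

From %OS = 100·exp(−πζ/√(1−ζ²)) = 43%, ζ = −ln(0.43)/√(π²+ln²(0.43)) = 0.2594.
Characteristic equation s² + 11s + 4.9K_p = 0 gives ζ = 11/(2√(4.9K_p)).
Setting ζ = 0.2594: √(4.9K_p) = 11/(2·0.2594) = 21.2, so K_p = 449.4/4.9 = 91.7.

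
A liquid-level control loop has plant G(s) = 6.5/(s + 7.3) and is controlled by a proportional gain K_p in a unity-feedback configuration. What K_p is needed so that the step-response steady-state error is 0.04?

For a type-0 loop with proportional control, e_ss = 1/(1 + K_p·G(0)).
G(0) = 0.8904. Require 1/(1 + K_p·0.8904) = 0.04, so 1 + 0.8904·K_p = 25.
K_p = (25 − 1)/0.8904 = 27.

K_p = 27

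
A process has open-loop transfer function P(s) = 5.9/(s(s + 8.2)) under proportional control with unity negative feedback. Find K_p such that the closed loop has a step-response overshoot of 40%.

K_p = 36.3

From %OS = 100·exp(−πζ/√(1−ζ²)) = 40%, ζ = −ln(0.4)/√(π²+ln²(0.4)) = 0.28.
Characteristic equation s² + 8.2s + 5.9K_p = 0 gives ζ = 8.2/(2√(5.9K_p)).
Setting ζ = 0.28: √(5.9K_p) = 8.2/(2·0.28) = 14.64, so K_p = 214.4/5.9 = 36.3.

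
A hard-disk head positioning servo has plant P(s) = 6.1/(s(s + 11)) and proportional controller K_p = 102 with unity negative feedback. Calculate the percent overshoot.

49.2%

From 1 + K_pP(s) = 0: s² + 11s + 622.2 = 0 ⇒ ω_n = 24.94, ζ = 0.2205.
%OS = 100·exp(−πζ/√(1−ζ²)) = 100·exp(−π·0.2205/√0.9514) = 49.2%.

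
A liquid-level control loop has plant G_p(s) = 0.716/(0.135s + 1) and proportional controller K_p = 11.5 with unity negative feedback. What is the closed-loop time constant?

Closed loop: T(s) = K_p·G_p/(1+K_p·G_p) = 8.234/(0.135s + 1 + 8.234), with pole at s = −(1 + 8.234)/0.135 = −68.4.
Closed-loop time constant τ = 1/68.4 = 0.0146 s.

τ = 0.0146 s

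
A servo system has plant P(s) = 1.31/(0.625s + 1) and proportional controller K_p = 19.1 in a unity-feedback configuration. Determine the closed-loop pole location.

Closed loop: T(s) = K_p·P/(1+K_p·P) = 25.02/(0.625s + 1 + 25.02), with pole at s = −(1 + 25.02)/0.625 = −41.63.

s = -41.63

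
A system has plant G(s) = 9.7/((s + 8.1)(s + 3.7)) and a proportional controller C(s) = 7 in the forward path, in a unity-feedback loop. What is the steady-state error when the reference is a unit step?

The loop is type 0. Static position error constant K_pos = C(0)·G(0) = 7·0.3237 = 2.266.
Steady-state error to a unit step: e_ss = 1/(1+K_pos) = 1/3.266 = 0.306.

0.306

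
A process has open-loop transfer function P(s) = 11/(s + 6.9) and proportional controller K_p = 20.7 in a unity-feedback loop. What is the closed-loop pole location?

s = -234.6

Closed-loop transfer function: T(s) = K_p·P(s)/(1 + K_p·P(s)) = 227.7/(s + 6.9 + 227.7) = 227.7/(s + 234.6).
The closed-loop pole is at s = −234.6.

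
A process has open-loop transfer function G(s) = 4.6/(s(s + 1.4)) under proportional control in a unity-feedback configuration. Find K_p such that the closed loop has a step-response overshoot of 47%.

From %OS = 100·exp(−πζ/√(1−ζ²)) = 47%, ζ = −ln(0.47)/√(π²+ln²(0.47)) = 0.2337.
Characteristic equation s² + 1.4s + 4.6K_p = 0 gives ζ = 1.4/(2√(4.6K_p)).
Setting ζ = 0.2337: √(4.6K_p) = 1.4/(2·0.2337) = 2.996, so K_p = 8.974/4.6 = 1.95.

K_p = 1.95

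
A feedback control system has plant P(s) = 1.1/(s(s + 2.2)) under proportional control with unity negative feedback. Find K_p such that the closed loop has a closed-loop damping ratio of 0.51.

Closed-loop characteristic equation: s² + 2.2s + K_p·1.1 = 0.
So ω_n = √(1.1K_p) and 2ζω_n = 2.2, giving ζ = 2.2/(2√(1.1K_p)).
Setting ζ = 0.51: √(1.1K_p) = 2.2/(2·0.51) = 2.157, so K_p = 4.652/1.1 = 4.23.

K_p = 4.23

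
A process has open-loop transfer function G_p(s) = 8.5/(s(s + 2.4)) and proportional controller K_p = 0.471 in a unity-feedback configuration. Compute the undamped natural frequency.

With unity feedback the closed-loop characteristic equation is s² + 2.4s + 0.471·8.5 = s² + 2.4s + 4.003 = 0.
So ω_n² = 4.003 ⇒ ω_n = 2.001 rad/s, and ζ = 2.4/(2ω_n) = 0.6.

ω_n = 2 rad/s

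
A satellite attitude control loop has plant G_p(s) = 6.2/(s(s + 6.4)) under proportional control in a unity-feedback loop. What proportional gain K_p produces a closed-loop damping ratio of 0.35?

K_p = 13.5

Closed-loop characteristic equation: s² + 6.4s + K_p·6.2 = 0.
So ω_n = √(6.2K_p) and 2ζω_n = 6.4, giving ζ = 6.4/(2√(6.2K_p)).
Setting ζ = 0.35: √(6.2K_p) = 6.4/(2·0.35) = 9.143, so K_p = 83.59/6.2 = 13.5.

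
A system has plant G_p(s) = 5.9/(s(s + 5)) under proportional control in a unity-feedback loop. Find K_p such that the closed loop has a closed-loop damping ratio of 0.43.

Closed-loop characteristic equation: s² + 5s + K_p·5.9 = 0.
So ω_n = √(5.9K_p) and 2ζω_n = 5, giving ζ = 5/(2√(5.9K_p)).
Setting ζ = 0.43: √(5.9K_p) = 5/(2·0.43) = 5.814, so K_p = 33.8/5.9 = 5.73.

K_p = 5.73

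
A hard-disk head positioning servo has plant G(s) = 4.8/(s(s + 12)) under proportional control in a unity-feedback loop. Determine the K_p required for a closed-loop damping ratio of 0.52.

K_p = 27.7

Closed-loop characteristic equation: s² + 12s + K_p·4.8 = 0.
So ω_n = √(4.8K_p) and 2ζω_n = 12, giving ζ = 12/(2√(4.8K_p)).
Setting ζ = 0.52: √(4.8K_p) = 12/(2·0.52) = 11.54, so K_p = 133.1/4.8 = 27.7.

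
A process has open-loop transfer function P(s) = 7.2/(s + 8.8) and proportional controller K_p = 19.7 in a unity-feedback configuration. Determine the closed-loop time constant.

Closed-loop transfer function: T(s) = K_p·P(s)/(1 + K_p·P(s)) = 141.8/(s + 8.8 + 141.8) = 141.8/(s + 150.6).
Time constant τ = 1/150.6 = 0.00664 s.

τ = 0.00664 s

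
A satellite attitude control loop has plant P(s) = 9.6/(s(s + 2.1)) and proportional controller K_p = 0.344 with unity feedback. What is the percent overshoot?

Closed-loop characteristic equation: s² + 2.1s + 3.302 = 0, so ω_n = 1.817 rad/s and ζ = 2.1/(2·1.817) = 0.5778.
%OS = 100·exp(−πζ/√(1−ζ²)) = 100·exp(−π·0.5778/√0.6662) = 10.8%.

10.8%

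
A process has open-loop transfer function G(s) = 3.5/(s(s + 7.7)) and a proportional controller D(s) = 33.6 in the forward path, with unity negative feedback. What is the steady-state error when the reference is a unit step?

0

The open loop D(s)G(s) has a pole at the origin (type 1), so the static position error constant is infinite and e_ss = 1/(1+∞) = 0.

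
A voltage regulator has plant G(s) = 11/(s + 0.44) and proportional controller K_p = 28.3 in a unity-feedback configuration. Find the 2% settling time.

T_s ≈ 0.0128 s

Closed-loop transfer function: T(s) = K_p·G(s)/(1 + K_p·G(s)) = 311.3/(s + 0.44 + 311.3) = 311.3/(s + 311.7).
Time constant τ = 1/311.7 = 0.003208 s, so the 2% settling time is about 4τ = 0.0128 s.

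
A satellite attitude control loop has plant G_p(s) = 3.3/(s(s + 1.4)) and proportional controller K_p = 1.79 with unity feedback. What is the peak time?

T_p = 1.35 s

Closed-loop characteristic equation: s² + 1.4s + 5.907 = 0, so ω_n = 2.43 rad/s and ζ = 1.4/(2·2.43) = 0.288.
Damped frequency ω_d = ω_n√(1−ζ²) = 2.327 rad/s, so peak time T_p = π/ω_d = 1.35 s.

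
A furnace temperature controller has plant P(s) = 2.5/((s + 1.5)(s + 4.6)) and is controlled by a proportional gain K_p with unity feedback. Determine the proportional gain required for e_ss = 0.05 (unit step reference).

K_p = 52.4

The loop is type 0, so e_ss(step) = 1/(1 + K_pos) with K_pos = K_p·P(0).
P(0) = 0.3623. Require 1/(1 + K_p·0.3623) = 0.05, so 1 + 0.3623·K_p = 20.
K_p = (20 − 1)/0.3623 = 52.4.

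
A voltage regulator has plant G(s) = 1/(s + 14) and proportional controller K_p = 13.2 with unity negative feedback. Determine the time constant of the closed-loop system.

Closed-loop transfer function: T(s) = K_p·G(s)/(1 + K_p·G(s)) = 13.2/(s + 14 + 13.2) = 13.2/(s + 27.2).
Time constant τ = 1/27.2 = 0.0368 s.

τ = 0.0368 s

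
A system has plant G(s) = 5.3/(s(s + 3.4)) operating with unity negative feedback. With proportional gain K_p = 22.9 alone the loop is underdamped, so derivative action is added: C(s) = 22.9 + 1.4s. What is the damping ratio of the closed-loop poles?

Forward path: (22.9 + 1.4s)·5.3/(s(s+3.4)). The closed-loop characteristic equation is s² + (3.4 + 5.3·1.4)s + 5.3·22.9 = 0.
That is s² + 10.82s + 121.4 = 0, so ω_n = 11.02 rad/s and ζ = 10.82/(2·11.02) = 0.4911.

ζ = 0.491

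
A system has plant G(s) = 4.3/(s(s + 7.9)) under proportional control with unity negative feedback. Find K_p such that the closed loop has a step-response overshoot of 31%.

From %OS = 100·exp(−πζ/√(1−ζ²)) = 31%, ζ = −ln(0.31)/√(π²+ln²(0.31)) = 0.3493.
Characteristic equation s² + 7.9s + 4.3K_p = 0 gives ζ = 7.9/(2√(4.3K_p)).
Setting ζ = 0.3493: √(4.3K_p) = 7.9/(2·0.3493) = 11.31, so K_p = 127.9/4.3 = 29.7.

K_p = 29.7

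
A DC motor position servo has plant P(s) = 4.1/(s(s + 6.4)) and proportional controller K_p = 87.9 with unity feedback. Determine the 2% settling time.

T_s ≈ 1.25 s

The closed-loop denominator s² + 6.4s + 360.4 gives ω_n = √360.4 = 18.98 and ζ = 6.4/(2ω_n) = 0.1686.
2% settling time T_s ≈ 4/(ζω_n) = 4/3.2 = 1.25 s.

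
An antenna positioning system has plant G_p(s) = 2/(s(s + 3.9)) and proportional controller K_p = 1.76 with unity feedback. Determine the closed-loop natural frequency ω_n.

ω_n = 1.88 rad/s

1 + K_p·G_p(s) = 0 gives s² + 3.9s + 3.52 = 0.
So ω_n² = 3.52 ⇒ ω_n = 1.876 rad/s, and ζ = 3.9/(2ω_n) = 1.04.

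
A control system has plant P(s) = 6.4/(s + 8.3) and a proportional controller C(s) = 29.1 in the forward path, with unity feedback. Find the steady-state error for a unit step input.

The loop is type 0. Static position error constant K_pos = C(0)·P(0) = 29.1·0.7711 = 22.44.
Steady-state error to a unit step: e_ss = 1/(1+K_pos) = 1/23.44 = 0.0427.

0.0427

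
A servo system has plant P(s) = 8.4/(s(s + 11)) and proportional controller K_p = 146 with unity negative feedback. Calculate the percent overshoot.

60.7%

The closed-loop denominator s² + 11s + 1226 gives ω_n = √1226 = 35.02 and ζ = 11/(2ω_n) = 0.1571.
%OS = 100·exp(−πζ/√(1−ζ²)) = 100·exp(−π·0.1571/√0.9753) = 60.7%.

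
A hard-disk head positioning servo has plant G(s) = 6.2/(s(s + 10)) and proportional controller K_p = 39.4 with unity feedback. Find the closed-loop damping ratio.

The closed-loop denominator is s(s+10) + 39.4·6.2 = s² + 10s + 244.3.
Matching s² + 2ζω_n s + ω_n²: ω_n = √244.3 = 15.63 rad/s and 2ζω_n = 10, so ζ = 10/(2·15.63) = 0.32.

ζ = 0.32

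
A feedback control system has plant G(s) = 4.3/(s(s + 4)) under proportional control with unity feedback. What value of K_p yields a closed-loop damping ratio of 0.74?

K_p = 1.7

Closed-loop characteristic equation: s² + 4s + K_p·4.3 = 0.
So ω_n = √(4.3K_p) and 2ζω_n = 4, giving ζ = 4/(2√(4.3K_p)).
Setting ζ = 0.74: √(4.3K_p) = 4/(2·0.74) = 2.703, so K_p = 7.305/4.3 = 1.7.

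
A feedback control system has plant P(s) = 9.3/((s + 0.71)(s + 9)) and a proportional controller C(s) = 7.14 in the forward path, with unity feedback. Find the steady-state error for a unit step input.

0.0878

The loop is type 0. Static position error constant K_pos = C(0)·P(0) = 7.14·1.455 = 10.39.
Steady-state error to a unit step: e_ss = 1/(1+K_pos) = 1/11.39 = 0.0878.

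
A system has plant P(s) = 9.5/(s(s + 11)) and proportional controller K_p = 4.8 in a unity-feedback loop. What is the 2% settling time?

T_s ≈ 0.727 s

From 1 + K_pP(s) = 0: s² + 11s + 45.6 = 0 ⇒ ω_n = 6.753, ζ = 0.8145.
2% settling time T_s ≈ 4/(ζω_n) = 4/5.5 = 0.727 s.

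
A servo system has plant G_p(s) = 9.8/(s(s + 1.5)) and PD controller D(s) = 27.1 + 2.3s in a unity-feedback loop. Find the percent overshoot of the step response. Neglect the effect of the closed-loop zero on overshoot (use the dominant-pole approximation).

3.23%

Forward path: (27.1 + 2.3s)·9.8/(s(s+1.5)). The closed-loop characteristic equation is s² + (1.5 + 9.8·2.3)s + 9.8·27.1 = 0.
That is s² + 24.04s + 265.6 = 0, so ω_n = 16.3 rad/s and ζ = 24.04/(2·16.3) = 0.7376.
%OS = 100·exp(−πζ/√(1−ζ²)) = 3.23%.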